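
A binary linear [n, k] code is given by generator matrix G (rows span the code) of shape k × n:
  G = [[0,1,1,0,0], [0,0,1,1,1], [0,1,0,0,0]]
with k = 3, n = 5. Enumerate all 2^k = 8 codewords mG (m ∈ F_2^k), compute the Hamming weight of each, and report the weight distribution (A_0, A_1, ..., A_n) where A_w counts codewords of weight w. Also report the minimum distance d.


Weight distribution: A_0 = 1, A_1 = 2, A_2 = 2, A_3 = 2, A_4 = 1. Minimum distance d = 1.

Enumerate all 2^3 = 8 messages m ∈ F_2^3.
For each, compute codeword c = mG in F_2^5, then tally its weight.
  m = 000 → c = 00000, weight = 0.
  m = 100 → c = 01100, weight = 2.
  m = 010 → c = 00111, weight = 3.
  m = 110 → c = 01011, weight = 3.
  m = 001 → c = 01000, weight = 1.
  m = 101 → c = 00100, weight = 1.
  m = 011 → c = 01111, weight = 4.
  m = 111 → c = 00011, weight = 2.
Tally weights:
  weight 0: 1 codewords.
  weight 1: 2 codewords.
  weight 2: 2 codewords.
  weight 3: 2 codewords.
  weight 4: 1 codewords.
Minimum distance d = smallest w > 0 with A_w > 0 = 1.
Sanity: Σ A_w = 8 = 2^3 = 8 ✓.


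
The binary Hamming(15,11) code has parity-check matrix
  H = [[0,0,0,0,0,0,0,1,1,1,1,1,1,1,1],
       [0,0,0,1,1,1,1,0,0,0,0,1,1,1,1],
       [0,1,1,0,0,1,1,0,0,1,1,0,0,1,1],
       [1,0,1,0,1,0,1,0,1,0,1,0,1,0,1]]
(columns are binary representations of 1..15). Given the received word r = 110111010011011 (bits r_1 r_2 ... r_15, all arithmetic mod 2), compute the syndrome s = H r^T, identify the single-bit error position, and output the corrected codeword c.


s = (1, 0, 1, 0)^T, error position = 10, corrected codeword c = 110111010111011

Compute s = H r^T mod 2 one row at a time:
  s_1 = 1 + 0 + 0 + 1 + 1 + 0 + 1 + 1 = 5 ≡ 1 (mod 2).
  s_2 = 1 + 1 + 1 + 0 + 1 + 0 + 1 + 1 = 6 ≡ 0 (mod 2).
  s_3 = 1 + 0 + 1 + 0 + 0 + 1 + 1 + 1 = 5 ≡ 1 (mod 2).
  s_4 = 1 + 0 + 1 + 0 + 0 + 1 + 0 + 1 = 4 ≡ 0 (mod 2).
s = (1, 0, 1, 0)^T — this equals column 10 of H (binary 1010), so error is at position 10.
Correct: flip bit 10 of r = 110111010011011 to get c = 110111010111011.


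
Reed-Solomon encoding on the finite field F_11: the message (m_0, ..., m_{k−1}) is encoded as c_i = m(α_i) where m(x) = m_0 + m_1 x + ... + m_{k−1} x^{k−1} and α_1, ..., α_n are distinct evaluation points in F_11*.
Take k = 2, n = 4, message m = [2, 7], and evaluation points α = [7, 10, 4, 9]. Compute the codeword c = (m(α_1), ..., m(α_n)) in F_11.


c = [7, 6, 8, 10]

Message polynomial: m(x) = 2 + 7·x (mod 11).
For each evaluation point α_i, compute m(α_i) mod 11:
  α_1 = 7: Horner steps 7 → 7, so m(7) = 7.
  α_2 = 10: Horner steps 7 → 6, so m(10) = 6.
  α_3 = 4: Horner steps 7 → 8, so m(4) = 8.
  α_4 = 9: Horner steps 7 → 10, so m(9) = 10.
Codeword c = [7, 6, 8, 10] ∈ F_11^4.


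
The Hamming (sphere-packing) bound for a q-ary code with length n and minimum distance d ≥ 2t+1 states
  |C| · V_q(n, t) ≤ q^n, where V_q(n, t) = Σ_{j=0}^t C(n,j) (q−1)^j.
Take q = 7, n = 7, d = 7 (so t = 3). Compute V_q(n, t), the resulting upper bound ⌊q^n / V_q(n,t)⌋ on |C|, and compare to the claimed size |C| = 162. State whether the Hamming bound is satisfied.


V_q(n, t) = 8359, q^n = 823543, Hamming bound = 98, |C| = 162 > bound (violated).

Step 1: Compute V_q(n, t) = Σ_{j=0}^3 C(n, j) (q−1)^j.
  j = 0: C(7,0)·(6)^0 = 1·1 = 1.
  j = 1: C(7,1)·(6)^1 = 7·6 = 42.
  j = 2: C(7,2)·(6)^2 = 21·36 = 756.
  j = 3: C(7,3)·(6)^3 = 35·216 = 7560.
  V_q(n, t) = 1 + 42 + 756 + 7560 = 8359.
Step 2: q^n = 7^7 = 823543.
Step 3: Hamming bound ⌊q^n / V_q(n,t)⌋ = ⌊823543/8359⌋ = 98.
Step 4: Compare |C| = 162 to 98: violated.
The claimed |C| lies above the Hamming bound, so no 7-ary code of length 7 with d ≥ 7 can have 162 codewords.


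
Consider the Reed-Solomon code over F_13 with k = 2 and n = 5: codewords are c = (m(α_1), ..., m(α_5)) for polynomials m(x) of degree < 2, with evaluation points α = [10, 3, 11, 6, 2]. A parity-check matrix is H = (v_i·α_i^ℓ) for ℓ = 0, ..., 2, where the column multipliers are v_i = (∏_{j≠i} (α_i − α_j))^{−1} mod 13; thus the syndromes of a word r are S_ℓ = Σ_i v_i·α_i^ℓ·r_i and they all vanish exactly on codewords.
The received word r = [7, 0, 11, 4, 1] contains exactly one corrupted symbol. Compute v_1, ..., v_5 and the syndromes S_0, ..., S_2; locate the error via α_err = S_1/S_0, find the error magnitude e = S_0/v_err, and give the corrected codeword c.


S = (8, 11, 7), error at position 2, error magnitude e = 8, c = [7, 5, 11, 4, 1].

Step 1: column multipliers v_i = (∏_{j≠i}(α_i − α_j))^{−1} mod 13.
  i = 1 (α = 10): (10−3)(10−11)(10−6)(10−2) = 7·(−1)·4·8 = −224 ≡ 10, so v_1 = 10^{−1} = 4 (mod 13).
  i = 2 (α = 3): (3−10)(3−11)(3−6)(3−2) = (−7)·(−8)·(−3)·1 = −168 ≡ 1, so v_2 = 1^{−1} = 1 (mod 13).
  i = 3 (α = 11): (11−10)(11−3)(11−6)(11−2) = 1·8·5·9 = 360 ≡ 9, so v_3 = 9^{−1} = 3 (mod 13).
  i = 4 (α = 6): (6−10)(6−3)(6−11)(6−2) = (−4)·3·(−5)·4 = 240 ≡ 6, so v_4 = 6^{−1} = 11 (mod 13).
  i = 5 (α = 2): (2−10)(2−3)(2−11)(2−6) = (−8)·(−1)·(−9)·(−4) = 288 ≡ 2, so v_5 = 2^{−1} = 7 (mod 13).
  v = [4, 1, 3, 11, 7].
Step 2: syndromes of r = [7, 0, 11, 4, 1] (all sums mod 13).
  S_0 = Σ v_i r_i = 4·7 + 1·0 + 3·11 + 11·4 + 7·1 = 112 ≡ 8.
  S_1 = Σ v_i α_i r_i = 4·10·7 + 1·3·0 + 3·11·11 + 11·6·4 + 7·2·1 = 921 ≡ 11.
  α_i^2 mod 13 = [9, 9, 4, 10, 4].
  S_2 = Σ v_i α_i^2 r_i = 4·9·7 + 1·9·0 + 3·4·11 + 11·10·4 + 7·4·1 = 852 ≡ 7.
  S = (8, 11, 7) ≠ 0, so r is not a codeword (an error is present).
Step 3: locate the error. For a single error e at position i, S_ℓ = v_i·e·α_i^ℓ, so α_err = S_1/S_0.
  S_0^{−1} = 8^{−1} = 5 (mod 13), so α_err = 11·5 = 55 ≡ 3 = α_2. Error position i = 2.
  Consistency check: S_2/S_1 = 7·6 = 42 ≡ 3 = α_err ✓ (single-error assumption holds).
Step 4: error magnitude e = S_0/v_2 = S_0·∏_{j≠2}(α_2 − α_j) = 8·1 = 8 ≡ 8 (mod 13).
Step 5: correct position 2: c_2 = r_2 − e = 0 − 8 ≡ 5 (mod 13). Hence c = [7, 5, 11, 4, 1].
  Check: interpolating c through the α_i gives m(x) = 6 + 4·x (degree < 2) with m(α_i) = c_i for every i, so c is indeed a codeword.


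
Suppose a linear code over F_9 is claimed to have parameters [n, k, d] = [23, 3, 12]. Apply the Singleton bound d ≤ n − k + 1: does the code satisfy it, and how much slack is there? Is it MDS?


Singleton RHS = n − k + 1 = 21, slack = 9, bound satisfied, not MDS.

Singleton bound: d ≤ n − k + 1.
Here n = 23, k = 3, so n − k + 1 = 21.
Given d = 12, check d ≤ 21: YES.
Slack = (n − k + 1) − d = 9.
The code is NOT MDS (slack = 9 > 0).
Description: the claimed parameters are [23, 3, 12]_9; such a code would be non-MDS.


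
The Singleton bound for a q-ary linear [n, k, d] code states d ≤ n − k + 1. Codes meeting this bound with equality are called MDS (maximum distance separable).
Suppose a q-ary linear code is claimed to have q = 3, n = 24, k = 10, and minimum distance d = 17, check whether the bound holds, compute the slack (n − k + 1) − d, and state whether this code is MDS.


Singleton RHS = n − k + 1 = 15, slack = -2, bound violated (no such code; not MDS).

Singleton bound: d ≤ n − k + 1.
Here n = 24, k = 10, so n − k + 1 = 15.
Given d = 17, check d ≤ 15: NO.
Slack = (n − k + 1) − d = -2.
The slack is negative: d = 17 exceeds n − k + 1 = 15 by 2, so the Singleton bound is violated and no linear [24, 10, 17]_3 code can exist. In particular it is not MDS (MDS requires d = n − k + 1 exactly).
Description: the claimed parameters are [24, 10, 17]_3; such a code would be impossible (violates the Singleton bound).


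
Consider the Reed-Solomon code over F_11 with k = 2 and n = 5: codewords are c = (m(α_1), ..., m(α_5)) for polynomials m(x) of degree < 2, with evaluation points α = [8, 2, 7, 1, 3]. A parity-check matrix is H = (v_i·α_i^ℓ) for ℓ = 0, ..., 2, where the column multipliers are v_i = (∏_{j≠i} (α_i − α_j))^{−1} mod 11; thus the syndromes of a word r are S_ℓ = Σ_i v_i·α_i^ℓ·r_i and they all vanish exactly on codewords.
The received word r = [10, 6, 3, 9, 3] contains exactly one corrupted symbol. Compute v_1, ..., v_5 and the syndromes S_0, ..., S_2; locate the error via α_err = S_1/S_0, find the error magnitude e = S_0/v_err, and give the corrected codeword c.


S = (1, 7, 5), error at position 3, error magnitude e = 1, c = [10, 6, 2, 9, 3].

Step 1: column multipliers v_i = (∏_{j≠i}(α_i − α_j))^{−1} mod 11.
  i = 1 (α = 8): (8−2)(8−7)(8−1)(8−3) = 6·1·7·5 = 210 ≡ 1, so v_1 = 1^{−1} = 1 (mod 11).
  i = 2 (α = 2): (2−8)(2−7)(2−1)(2−3) = (−6)·(−5)·1·(−1) = −30 ≡ 3, so v_2 = 3^{−1} = 4 (mod 11).
  i = 3 (α = 7): (7−8)(7−2)(7−1)(7−3) = (−1)·5·6·4 = −120 ≡ 1, so v_3 = 1^{−1} = 1 (mod 11).
  i = 4 (α = 1): (1−8)(1−2)(1−7)(1−3) = (−7)·(−1)·(−6)·(−2) = 84 ≡ 7, so v_4 = 7^{−1} = 8 (mod 11).
  i = 5 (α = 3): (3−8)(3−2)(3−7)(3−1) = (−5)·1·(−4)·2 = 40 ≡ 7, so v_5 = 7^{−1} = 8 (mod 11).
  v = [1, 4, 1, 8, 8].
Step 2: syndromes of r = [10, 6, 3, 9, 3] (all sums mod 11).
  S_0 = Σ v_i r_i = 1·10 + 4·6 + 1·3 + 8·9 + 8·3 = 133 ≡ 1.
  S_1 = Σ v_i α_i r_i = 1·8·10 + 4·2·6 + 1·7·3 + 8·1·9 + 8·3·3 = 293 ≡ 7.
  α_i^2 mod 11 = [9, 4, 5, 1, 9].
  S_2 = Σ v_i α_i^2 r_i = 1·9·10 + 4·4·6 + 1·5·3 + 8·1·9 + 8·9·3 = 489 ≡ 5.
  S = (1, 7, 5) ≠ 0, so r is not a codeword (an error is present).
Step 3: locate the error. For a single error e at position i, S_ℓ = v_i·e·α_i^ℓ, so α_err = S_1/S_0.
  S_0^{−1} = 1^{−1} = 1 (mod 11), so α_err = 7·1 = 7 ≡ 7 = α_3. Error position i = 3.
  Consistency check: S_2/S_1 = 5·8 = 40 ≡ 7 = α_err ✓ (single-error assumption holds).
Step 4: error magnitude e = S_0/v_3 = S_0·∏_{j≠3}(α_3 − α_j) = 1·1 = 1 ≡ 1 (mod 11).
Step 5: correct position 3: c_3 = r_3 − e = 3 − 1 ≡ 2 (mod 11). Hence c = [10, 6, 2, 9, 3].
  Check: interpolating c through the α_i gives m(x) = 1 + 8·x (degree < 2) with m(α_i) = c_i for every i, so c is indeed a codeword.


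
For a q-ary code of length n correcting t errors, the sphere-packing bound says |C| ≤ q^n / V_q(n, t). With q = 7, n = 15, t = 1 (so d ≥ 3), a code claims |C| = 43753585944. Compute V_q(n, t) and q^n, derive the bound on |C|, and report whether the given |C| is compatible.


V_q(n, t) = 91, q^n = 4747561509943, Hamming bound = 52171005603, |C| = 43753585944 ≤ bound (satisfied).

Step 1: Compute V_q(n, t) = Σ_{j=0}^1 C(n, j) (q−1)^j.
  j = 0: C(15,0)·(6)^0 = 1·1 = 1.
  j = 1: C(15,1)·(6)^1 = 15·6 = 90.
  V_q(n, t) = 1 + 90 = 91.
Step 2: q^n = 7^15 = 4747561509943.
Step 3: Hamming bound ⌊q^n / V_q(n,t)⌋ = ⌊4747561509943/91⌋ = 52171005603.
Step 4: Compare |C| = 43753585944 to 52171005603: satisfied.
The claimed |C| lies below the Hamming bound.


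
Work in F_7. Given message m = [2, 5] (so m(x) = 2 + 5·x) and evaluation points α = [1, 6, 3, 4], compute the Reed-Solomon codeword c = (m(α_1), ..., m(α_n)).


c = [0, 4, 3, 1]

Message polynomial: m(x) = 2 + 5·x (mod 7).
For each evaluation point α_i, compute m(α_i) mod 7:
  α_1 = 1: Horner steps 5 → 0, so m(1) = 0.
  α_2 = 6: Horner steps 5 → 4, so m(6) = 4.
  α_3 = 3: Horner steps 5 → 3, so m(3) = 3.
  α_4 = 4: Horner steps 5 → 1, so m(4) = 1.
Codeword c = [0, 4, 3, 1] ∈ F_7^4.


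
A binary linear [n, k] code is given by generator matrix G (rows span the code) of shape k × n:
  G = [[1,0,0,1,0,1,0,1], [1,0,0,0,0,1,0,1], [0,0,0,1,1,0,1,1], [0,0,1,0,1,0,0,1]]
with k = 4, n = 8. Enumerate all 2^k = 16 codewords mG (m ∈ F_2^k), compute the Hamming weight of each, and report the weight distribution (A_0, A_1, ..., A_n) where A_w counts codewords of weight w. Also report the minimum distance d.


Weight distribution: A_0 = 1, A_1 = 1, A_2 = 1, A_3 = 4, A_4 = 5, A_5 = 3, A_6 = 1. Minimum distance d = 1.

Enumerate all 2^4 = 16 messages m ∈ F_2^4.
For each, compute codeword c = mG in F_2^8, then tally its weight.
  m = 0000 → c = 00000000, weight = 0.
  m = 1000 → c = 10010101, weight = 4.
  m = 0100 → c = 10000101, weight = 3.
  m = 1100 → c = 00010000, weight = 1.
  m = 0010 → c = 00011011, weight = 4.
  m = 1010 → c = 10001110, weight = 4.
  m = 0110 → c = 10011110, weight = 5.
  m = 1110 → c = 00001011, weight = 3.
  m = 0001 → c = 00101001, weight = 3.
  m = 1001 → c = 10111100, weight = 5.
  m = 0101 → c = 10101100, weight = 4.
  m = 1101 → c = 00111001, weight = 4.
  m = 0011 → c = 00110010, weight = 3.
  m = 1011 → c = 10100111, weight = 5.
  m = 0111 → c = 10110111, weight = 6.
  m = 1111 → c = 00100010, weight = 2.
Tally weights:
  weight 0: 1 codewords.
  weight 1: 1 codewords.
  weight 2: 1 codewords.
  weight 3: 4 codewords.
  weight 4: 5 codewords.
  weight 5: 3 codewords.
  weight 6: 1 codewords.
Minimum distance d = smallest w > 0 with A_w > 0 = 1.
Sanity: Σ A_w = 16 = 2^4 = 16 ✓.


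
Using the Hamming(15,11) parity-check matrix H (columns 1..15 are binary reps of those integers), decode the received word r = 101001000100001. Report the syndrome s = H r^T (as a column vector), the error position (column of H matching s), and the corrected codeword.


s = (0, 0, 0, 1)^T, error position = 1, corrected codeword c = 001001000100001

Compute s = H r^T mod 2 one row at a time:
  s_1 = 0 + 0 + 1 + 0 + 0 + 0 + 0 + 1 = 2 ≡ 0 (mod 2).
  s_2 = 0 + 0 + 1 + 0 + 0 + 0 + 0 + 1 = 2 ≡ 0 (mod 2).
  s_3 = 0 + 1 + 1 + 0 + 1 + 0 + 0 + 1 = 4 ≡ 0 (mod 2).
  s_4 = 1 + 1 + 0 + 0 + 0 + 0 + 0 + 1 = 3 ≡ 1 (mod 2).
s = (0, 0, 0, 1)^T — this equals column 1 of H (binary 0001), so error is at position 1.
Correct: flip bit 1 of r = 101001000100001 to get c = 001001000100001.


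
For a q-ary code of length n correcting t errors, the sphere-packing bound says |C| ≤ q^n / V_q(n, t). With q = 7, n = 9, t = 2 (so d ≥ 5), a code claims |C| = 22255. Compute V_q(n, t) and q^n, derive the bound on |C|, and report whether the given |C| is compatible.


V_q(n, t) = 1351, q^n = 40353607, Hamming bound = 29869, |C| = 22255 ≤ bound (satisfied).

Step 1: Compute V_q(n, t) = Σ_{j=0}^2 C(n, j) (q−1)^j.
  j = 0: C(9,0)·(6)^0 = 1·1 = 1.
  j = 1: C(9,1)·(6)^1 = 9·6 = 54.
  j = 2: C(9,2)·(6)^2 = 36·36 = 1296.
  V_q(n, t) = 1 + 54 + 1296 = 1351.
Step 2: q^n = 7^9 = 40353607.
Step 3: Hamming bound ⌊q^n / V_q(n,t)⌋ = ⌊40353607/1351⌋ = 29869.
Step 4: Compare |C| = 22255 to 29869: satisfied.
The claimed |C| lies below the Hamming bound.


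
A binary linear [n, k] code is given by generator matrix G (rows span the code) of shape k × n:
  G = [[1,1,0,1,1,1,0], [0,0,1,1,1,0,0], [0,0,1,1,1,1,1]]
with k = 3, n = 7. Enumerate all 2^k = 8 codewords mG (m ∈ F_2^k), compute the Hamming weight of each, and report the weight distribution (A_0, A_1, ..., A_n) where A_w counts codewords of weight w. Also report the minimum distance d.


Weight distribution: A_0 = 1, A_2 = 1, A_3 = 1, A_4 = 2, A_5 = 3. Minimum distance d = 2.

Enumerate all 2^3 = 8 messages m ∈ F_2^3.
For each, compute codeword c = mG in F_2^7, then tally its weight.
  m = 000 → c = 0000000, weight = 0.
  m = 100 → c = 1101110, weight = 5.
  m = 010 → c = 0011100, weight = 3.
  m = 110 → c = 1110010, weight = 4.
  m = 001 → c = 0011111, weight = 5.
  m = 101 → c = 1110001, weight = 4.
  m = 011 → c = 0000011, weight = 2.
  m = 111 → c = 1101101, weight = 5.
Tally weights:
  weight 0: 1 codewords.
  weight 2: 1 codewords.
  weight 3: 1 codewords.
  weight 4: 2 codewords.
  weight 5: 3 codewords.
Minimum distance d = smallest w > 0 with A_w > 0 = 2.
Sanity: Σ A_w = 8 = 2^3 = 8 ✓.


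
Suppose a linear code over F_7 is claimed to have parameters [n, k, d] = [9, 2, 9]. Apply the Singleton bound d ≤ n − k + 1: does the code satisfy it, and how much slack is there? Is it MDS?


Singleton RHS = n − k + 1 = 8, slack = -1, bound violated (no such code; not MDS).

Singleton bound: d ≤ n − k + 1.
Here n = 9, k = 2, so n − k + 1 = 8.
Given d = 9, check d ≤ 8: NO.
Slack = (n − k + 1) − d = -1.
The slack is negative: d = 9 exceeds n − k + 1 = 8 by 1, so the Singleton bound is violated and no linear [9, 2, 9]_7 code can exist. In particular it is not MDS (MDS requires d = n − k + 1 exactly).
Description: the claimed parameters are [9, 2, 9]_7; such a code would be impossible (violates the Singleton bound).


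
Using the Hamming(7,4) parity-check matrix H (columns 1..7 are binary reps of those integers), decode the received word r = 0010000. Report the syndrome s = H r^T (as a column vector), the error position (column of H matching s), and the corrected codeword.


s = (0, 1, 1)^T, error position = 3, corrected codeword c = 0000000

Compute s = H r^T mod 2 one row at a time:
  s_1 = 0 + 0 + 0 + 0 = 0 ≡ 0 (mod 2).
  s_2 = 0 + 1 + 0 + 0 = 1 ≡ 1 (mod 2).
  s_3 = 0 + 1 + 0 + 0 = 1 ≡ 1 (mod 2).
s = (0, 1, 1)^T — this equals column 3 of H (binary 011), so error is at position 3.
Correct: flip bit 3 of r = 0010000 to get c = 0000000.


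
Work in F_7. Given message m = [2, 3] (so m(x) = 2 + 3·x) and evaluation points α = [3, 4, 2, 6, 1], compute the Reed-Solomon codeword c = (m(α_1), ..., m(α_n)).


c = [4, 0, 1, 6, 5]

Message polynomial: m(x) = 2 + 3·x (mod 7).
For each evaluation point α_i, compute m(α_i) mod 7:
  α_1 = 3: Horner steps 3 → 4, so m(3) = 4.
  α_2 = 4: Horner steps 3 → 0, so m(4) = 0.
  α_3 = 2: Horner steps 3 → 1, so m(2) = 1.
  α_4 = 6: Horner steps 3 → 6, so m(6) = 6.
  α_5 = 1: Horner steps 3 → 5, so m(1) = 5.
Codeword c = [4, 0, 1, 6, 5] ∈ F_7^5.


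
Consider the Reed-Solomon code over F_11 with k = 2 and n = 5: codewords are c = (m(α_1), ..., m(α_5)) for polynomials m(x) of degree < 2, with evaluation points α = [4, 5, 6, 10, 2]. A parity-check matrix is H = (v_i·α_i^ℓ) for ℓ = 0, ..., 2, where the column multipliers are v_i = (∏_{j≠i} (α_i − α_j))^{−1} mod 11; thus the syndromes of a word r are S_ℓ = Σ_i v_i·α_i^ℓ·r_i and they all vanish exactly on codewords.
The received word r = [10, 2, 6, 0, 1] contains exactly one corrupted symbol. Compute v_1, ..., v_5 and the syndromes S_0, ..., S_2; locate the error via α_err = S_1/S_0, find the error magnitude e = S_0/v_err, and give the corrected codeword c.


S = (5, 9, 3), error at position 1, error magnitude e = 1, c = [9, 2, 6, 0, 1].

Step 1: column multipliers v_i = (∏_{j≠i}(α_i − α_j))^{−1} mod 11.
  i = 1 (α = 4): (4−5)(4−6)(4−10)(4−2) = (−1)·(−2)·(−6)·2 = −24 ≡ 9, so v_1 = 9^{−1} = 5 (mod 11).
  i = 2 (α = 5): (5−4)(5−6)(5−10)(5−2) = 1·(−1)·(−5)·3 = 15 ≡ 4, so v_2 = 4^{−1} = 3 (mod 11).
  i = 3 (α = 6): (6−4)(6−5)(6−10)(6−2) = 2·1·(−4)·4 = −32 ≡ 1, so v_3 = 1^{−1} = 1 (mod 11).
  i = 4 (α = 10): (10−4)(10−5)(10−6)(10−2) = 6·5·4·8 = 960 ≡ 3, so v_4 = 3^{−1} = 4 (mod 11).
  i = 5 (α = 2): (2−4)(2−5)(2−6)(2−10) = (−2)·(−3)·(−4)·(−8) = 192 ≡ 5, so v_5 = 5^{−1} = 9 (mod 11).
  v = [5, 3, 1, 4, 9].
Step 2: syndromes of r = [10, 2, 6, 0, 1] (all sums mod 11).
  S_0 = Σ v_i r_i = 5·10 + 3·2 + 1·6 + 4·0 + 9·1 = 71 ≡ 5.
  S_1 = Σ v_i α_i r_i = 5·4·10 + 3·5·2 + 1·6·6 + 4·10·0 + 9·2·1 = 284 ≡ 9.
  α_i^2 mod 11 = [5, 3, 3, 1, 4].
  S_2 = Σ v_i α_i^2 r_i = 5·5·10 + 3·3·2 + 1·3·6 + 4·1·0 + 9·4·1 = 322 ≡ 3.
  S = (5, 9, 3) ≠ 0, so r is not a codeword (an error is present).
Step 3: locate the error. For a single error e at position i, S_ℓ = v_i·e·α_i^ℓ, so α_err = S_1/S_0.
  S_0^{−1} = 5^{−1} = 9 (mod 11), so α_err = 9·9 = 81 ≡ 4 = α_1. Error position i = 1.
  Consistency check: S_2/S_1 = 3·5 = 15 ≡ 4 = α_err ✓ (single-error assumption holds).
Step 4: error magnitude e = S_0/v_1 = S_0·∏_{j≠1}(α_1 − α_j) = 5·9 = 45 ≡ 1 (mod 11).
Step 5: correct position 1: c_1 = r_1 − e = 10 − 1 ≡ 9 (mod 11). Hence c = [9, 2, 6, 0, 1].
  Check: interpolating c through the α_i gives m(x) = 4 + 4·x (degree < 2) with m(α_i) = c_i for every i, so c is indeed a codeword.


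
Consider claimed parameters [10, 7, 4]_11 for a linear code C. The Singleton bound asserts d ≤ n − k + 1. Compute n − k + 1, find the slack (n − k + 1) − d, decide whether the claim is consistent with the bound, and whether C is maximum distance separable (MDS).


Singleton RHS = n − k + 1 = 4, slack = 0, bound satisfied, MDS.

Singleton bound: d ≤ n − k + 1.
Here n = 10, k = 7, so n − k + 1 = 4.
Given d = 4, check d ≤ 4: YES.
Slack = (n − k + 1) − d = 0.
The code is MDS (slack = 0).
Description: the claimed parameters are [10, 7, 4]_11; such a code would be MDS (meets Singleton bound).


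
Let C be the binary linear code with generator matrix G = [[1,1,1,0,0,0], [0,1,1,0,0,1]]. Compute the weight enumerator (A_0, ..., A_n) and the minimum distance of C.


Weight distribution: A_0 = 1, A_2 = 1, A_3 = 2. Minimum distance d = 2.

Enumerate all 2^2 = 4 messages m ∈ F_2^2.
For each, compute codeword c = mG in F_2^6, then tally its weight.
  m = 00 → c = 000000, weight = 0.
  m = 10 → c = 111000, weight = 3.
  m = 01 → c = 011001, weight = 3.
  m = 11 → c = 100001, weight = 2.
Tally weights:
  weight 0: 1 codewords.
  weight 2: 1 codewords.
  weight 3: 2 codewords.
Minimum distance d = smallest w > 0 with A_w > 0 = 2.
Sanity: Σ A_w = 4 = 2^2 = 4 ✓.


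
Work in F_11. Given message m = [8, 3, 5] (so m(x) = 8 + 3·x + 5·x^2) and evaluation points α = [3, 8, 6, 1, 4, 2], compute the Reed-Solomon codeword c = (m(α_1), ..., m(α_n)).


c = [7, 0, 8, 5, 1, 1]

Message polynomial: m(x) = 8 + 3·x + 5·x^2 (mod 11).
For each evaluation point α_i, compute m(α_i) mod 11:
  α_1 = 3: Horner steps 5 → 7 → 7, so m(3) = 7.
  α_2 = 8: Horner steps 5 → 10 → 0, so m(8) = 0.
  α_3 = 6: Horner steps 5 → 0 → 8, so m(6) = 8.
  α_4 = 1: Horner steps 5 → 8 → 5, so m(1) = 5.
  α_5 = 4: Horner steps 5 → 1 → 1, so m(4) = 1.
  α_6 = 2: Horner steps 5 → 2 → 1, so m(2) = 1.
Codeword c = [7, 0, 8, 5, 1, 1] ∈ F_11^6.


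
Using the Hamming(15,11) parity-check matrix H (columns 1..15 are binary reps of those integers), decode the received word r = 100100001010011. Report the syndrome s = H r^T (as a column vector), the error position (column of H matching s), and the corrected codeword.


s = (0, 1, 1, 0)^T, error position = 6, corrected codeword c = 100101001010011

Compute s = H r^T mod 2 one row at a time:
  s_1 = 0 + 1 + 0 + 1 + 0 + 0 + 1 + 1 = 4 ≡ 0 (mod 2).
  s_2 = 1 + 0 + 0 + 0 + 0 + 0 + 1 + 1 = 3 ≡ 1 (mod 2).
  s_3 = 0 + 0 + 0 + 0 + 0 + 1 + 1 + 1 = 3 ≡ 1 (mod 2).
  s_4 = 1 + 0 + 0 + 0 + 1 + 1 + 0 + 1 = 4 ≡ 0 (mod 2).
s = (0, 1, 1, 0)^T — this equals column 6 of H (binary 0110), so error is at position 6.
Correct: flip bit 6 of r = 100100001010011 to get c = 100101001010011.


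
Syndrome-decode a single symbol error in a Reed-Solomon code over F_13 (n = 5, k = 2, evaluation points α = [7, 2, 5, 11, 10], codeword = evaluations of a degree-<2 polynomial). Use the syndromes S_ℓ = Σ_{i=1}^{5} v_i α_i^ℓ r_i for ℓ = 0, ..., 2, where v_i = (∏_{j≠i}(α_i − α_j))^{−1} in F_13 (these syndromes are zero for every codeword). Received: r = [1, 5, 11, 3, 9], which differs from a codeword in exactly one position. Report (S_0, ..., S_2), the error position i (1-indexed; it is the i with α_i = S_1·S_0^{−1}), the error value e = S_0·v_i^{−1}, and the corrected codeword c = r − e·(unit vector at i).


S = (12, 8, 1), error at position 3, error magnitude e = 11, c = [1, 5, 0, 3, 9].

Step 1: column multipliers v_i = (∏_{j≠i}(α_i − α_j))^{−1} mod 13.
  i = 1 (α = 7): (7−2)(7−5)(7−11)(7−10) = 5·2·(−4)·(−3) = 120 ≡ 3, so v_1 = 3^{−1} = 9 (mod 13).
  i = 2 (α = 2): (2−7)(2−5)(2−11)(2−10) = (−5)·(−3)·(−9)·(−8) = 1080 ≡ 1, so v_2 = 1^{−1} = 1 (mod 13).
  i = 3 (α = 5): (5−7)(5−2)(5−11)(5−10) = (−2)·3·(−6)·(−5) = −180 ≡ 2, so v_3 = 2^{−1} = 7 (mod 13).
  i = 4 (α = 11): (11−7)(11−2)(11−5)(11−10) = 4·9·6·1 = 216 ≡ 8, so v_4 = 8^{−1} = 5 (mod 13).
  i = 5 (α = 10): (10−7)(10−2)(10−5)(10−11) = 3·8·5·(−1) = −120 ≡ 10, so v_5 = 10^{−1} = 4 (mod 13).
  v = [9, 1, 7, 5, 4].
Step 2: syndromes of r = [1, 5, 11, 3, 9] (all sums mod 13).
  S_0 = Σ v_i r_i = 9·1 + 1·5 + 7·11 + 5·3 + 4·9 = 142 ≡ 12.
  S_1 = Σ v_i α_i r_i = 9·7·1 + 1·2·5 + 7·5·11 + 5·11·3 + 4·10·9 = 983 ≡ 8.
  α_i^2 mod 13 = [10, 4, 12, 4, 9].
  S_2 = Σ v_i α_i^2 r_i = 9·10·1 + 1·4·5 + 7·12·11 + 5·4·3 + 4·9·9 = 1418 ≡ 1.
  S = (12, 8, 1) ≠ 0, so r is not a codeword (an error is present).
Step 3: locate the error. For a single error e at position i, S_ℓ = v_i·e·α_i^ℓ, so α_err = S_1/S_0.
  S_0^{−1} = 12^{−1} = 12 (mod 13), so α_err = 8·12 = 96 ≡ 5 = α_3. Error position i = 3.
  Consistency check: S_2/S_1 = 1·5 = 5 ≡ 5 = α_err ✓ (single-error assumption holds).
Step 4: error magnitude e = S_0/v_3 = S_0·∏_{j≠3}(α_3 − α_j) = 12·2 = 24 ≡ 11 (mod 13).
Step 5: correct position 3: c_3 = r_3 − e = 11 − 11 ≡ 0 (mod 13). Hence c = [1, 5, 0, 3, 9].
  Check: interpolating c through the α_i gives m(x) = 4 + 7·x (degree < 2) with m(α_i) = c_i for every i, so c is indeed a codeword.


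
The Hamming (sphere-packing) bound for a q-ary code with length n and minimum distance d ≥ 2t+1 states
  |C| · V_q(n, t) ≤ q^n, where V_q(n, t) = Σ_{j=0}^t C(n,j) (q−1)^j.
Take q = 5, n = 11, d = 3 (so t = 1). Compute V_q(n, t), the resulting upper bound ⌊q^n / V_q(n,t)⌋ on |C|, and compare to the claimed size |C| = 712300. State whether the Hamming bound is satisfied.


V_q(n, t) = 45, q^n = 48828125, Hamming bound = 1085069, |C| = 712300 ≤ bound (satisfied).

Step 1: Compute V_q(n, t) = Σ_{j=0}^1 C(n, j) (q−1)^j.
  j = 0: C(11,0)·(4)^0 = 1·1 = 1.
  j = 1: C(11,1)·(4)^1 = 11·4 = 44.
  V_q(n, t) = 1 + 44 = 45.
Step 2: q^n = 5^11 = 48828125.
Step 3: Hamming bound ⌊q^n / V_q(n,t)⌋ = ⌊48828125/45⌋ = 1085069.
Step 4: Compare |C| = 712300 to 1085069: satisfied.
The claimed |C| lies below the Hamming bound.


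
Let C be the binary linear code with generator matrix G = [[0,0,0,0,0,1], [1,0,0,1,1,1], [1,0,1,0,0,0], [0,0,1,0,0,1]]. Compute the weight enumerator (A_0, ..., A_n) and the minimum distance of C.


Weight distribution: A_0 = 1, A_1 = 3, A_2 = 4, A_3 = 4, A_4 = 3, A_5 = 1. Minimum distance d = 1.

Enumerate all 2^4 = 16 messages m ∈ F_2^4.
For each, compute codeword c = mG in F_2^6, then tally its weight.
  m = 0000 → c = 000000, weight = 0.
  m = 1000 → c = 000001, weight = 1.
  m = 0100 → c = 100111, weight = 4.
  m = 1100 → c = 100110, weight = 3.
  m = 0010 → c = 101000, weight = 2.
  m = 1010 → c = 101001, weight = 3.
  m = 0110 → c = 001111, weight = 4.
  m = 1110 → c = 001110, weight = 3.
  m = 0001 → c = 001001, weight = 2.
  m = 1001 → c = 001000, weight = 1.
  m = 0101 → c = 101110, weight = 4.
  m = 1101 → c = 101111, weight = 5.
  m = 0011 → c = 100001, weight = 2.
  m = 1011 → c = 100000, weight = 1.
  m = 0111 → c = 000110, weight = 2.
  m = 1111 → c = 000111, weight = 3.
Tally weights:
  weight 0: 1 codewords.
  weight 1: 3 codewords.
  weight 2: 4 codewords.
  weight 3: 4 codewords.
  weight 4: 3 codewords.
  weight 5: 1 codewords.
Minimum distance d = smallest w > 0 with A_w > 0 = 1.
Sanity: Σ A_w = 16 = 2^4 = 16 ✓.


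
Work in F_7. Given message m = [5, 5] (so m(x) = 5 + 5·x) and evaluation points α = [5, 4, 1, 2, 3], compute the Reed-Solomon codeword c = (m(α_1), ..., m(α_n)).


c = [2, 4, 3, 1, 6]

Message polynomial: m(x) = 5 + 5·x (mod 7).
For each evaluation point α_i, compute m(α_i) mod 7:
  α_1 = 5: Horner steps 5 → 2, so m(5) = 2.
  α_2 = 4: Horner steps 5 → 4, so m(4) = 4.
  α_3 = 1: Horner steps 5 → 3, so m(1) = 3.
  α_4 = 2: Horner steps 5 → 1, so m(2) = 1.
  α_5 = 3: Horner steps 5 → 6, so m(3) = 6.
Codeword c = [2, 4, 3, 1, 6] ∈ F_7^5.


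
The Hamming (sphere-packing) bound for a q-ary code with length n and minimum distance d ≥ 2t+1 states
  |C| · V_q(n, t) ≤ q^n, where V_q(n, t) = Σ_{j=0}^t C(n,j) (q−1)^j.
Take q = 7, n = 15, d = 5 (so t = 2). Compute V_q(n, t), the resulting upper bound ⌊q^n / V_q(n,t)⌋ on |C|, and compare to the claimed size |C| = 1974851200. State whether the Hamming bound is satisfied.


V_q(n, t) = 3871, q^n = 4747561509943, Hamming bound = 1226443169, |C| = 1974851200 > bound (violated).

Step 1: Compute V_q(n, t) = Σ_{j=0}^2 C(n, j) (q−1)^j.
  j = 0: C(15,0)·(6)^0 = 1·1 = 1.
  j = 1: C(15,1)·(6)^1 = 15·6 = 90.
  j = 2: C(15,2)·(6)^2 = 105·36 = 3780.
  V_q(n, t) = 1 + 90 + 3780 = 3871.
Step 2: q^n = 7^15 = 4747561509943.
Step 3: Hamming bound ⌊q^n / V_q(n,t)⌋ = ⌊4747561509943/3871⌋ = 1226443169.
Step 4: Compare |C| = 1974851200 to 1226443169: violated.
The claimed |C| lies above the Hamming bound, so no 7-ary code of length 15 with d ≥ 5 can have 1974851200 codewords.


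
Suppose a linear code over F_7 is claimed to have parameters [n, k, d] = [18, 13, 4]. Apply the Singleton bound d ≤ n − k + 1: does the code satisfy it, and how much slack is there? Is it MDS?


Singleton RHS = n − k + 1 = 6, slack = 2, bound satisfied, not MDS.

Singleton bound: d ≤ n − k + 1.
Here n = 18, k = 13, so n − k + 1 = 6.
Given d = 4, check d ≤ 6: YES.
Slack = (n − k + 1) − d = 2.
The code is NOT MDS (slack = 2 > 0).
Description: the claimed parameters are [18, 13, 4]_7; such a code would be non-MDS.


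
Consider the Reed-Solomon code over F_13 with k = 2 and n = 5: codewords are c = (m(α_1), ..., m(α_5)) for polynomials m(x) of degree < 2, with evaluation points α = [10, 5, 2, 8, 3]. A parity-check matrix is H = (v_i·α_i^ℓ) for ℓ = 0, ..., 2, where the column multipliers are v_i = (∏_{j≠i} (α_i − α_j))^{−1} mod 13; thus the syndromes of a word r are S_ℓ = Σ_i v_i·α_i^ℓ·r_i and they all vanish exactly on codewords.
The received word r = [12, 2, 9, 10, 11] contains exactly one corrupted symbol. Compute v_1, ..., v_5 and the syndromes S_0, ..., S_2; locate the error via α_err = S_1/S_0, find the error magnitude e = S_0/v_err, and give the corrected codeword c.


S = (1, 8, 12), error at position 4, error magnitude e = 2, c = [12, 2, 9, 8, 11].

Step 1: column multipliers v_i = (∏_{j≠i}(α_i − α_j))^{−1} mod 13.
  i = 1 (α = 10): (10−5)(10−2)(10−8)(10−3) = 5·8·2·7 = 560 ≡ 1, so v_1 = 1^{−1} = 1 (mod 13).
  i = 2 (α = 5): (5−10)(5−2)(5−8)(5−3) = (−5)·3·(−3)·2 = 90 ≡ 12, so v_2 = 12^{−1} = 12 (mod 13).
  i = 3 (α = 2): (2−10)(2−5)(2−8)(2−3) = (−8)·(−3)·(−6)·(−1) = 144 ≡ 1, so v_3 = 1^{−1} = 1 (mod 13).
  i = 4 (α = 8): (8−10)(8−5)(8−2)(8−3) = (−2)·3·6·5 = −180 ≡ 2, so v_4 = 2^{−1} = 7 (mod 13).
  i = 5 (α = 3): (3−10)(3−5)(3−2)(3−8) = (−7)·(−2)·1·(−5) = −70 ≡ 8, so v_5 = 8^{−1} = 5 (mod 13).
  v = [1, 12, 1, 7, 5].
Step 2: syndromes of r = [12, 2, 9, 10, 11] (all sums mod 13).
  S_0 = Σ v_i r_i = 1·12 + 12·2 + 1·9 + 7·10 + 5·11 = 170 ≡ 1.
  S_1 = Σ v_i α_i r_i = 1·10·12 + 12·5·2 + 1·2·9 + 7·8·10 + 5·3·11 = 983 ≡ 8.
  α_i^2 mod 13 = [9, 12, 4, 12, 9].
  S_2 = Σ v_i α_i^2 r_i = 1·9·12 + 12·12·2 + 1·4·9 + 7·12·10 + 5·9·11 = 1767 ≡ 12.
  S = (1, 8, 12) ≠ 0, so r is not a codeword (an error is present).
Step 3: locate the error. For a single error e at position i, S_ℓ = v_i·e·α_i^ℓ, so α_err = S_1/S_0.
  S_0^{−1} = 1^{−1} = 1 (mod 13), so α_err = 8·1 = 8 ≡ 8 = α_4. Error position i = 4.
  Consistency check: S_2/S_1 = 12·5 = 60 ≡ 8 = α_err ✓ (single-error assumption holds).
Step 4: error magnitude e = S_0/v_4 = S_0·∏_{j≠4}(α_4 − α_j) = 1·2 = 2 ≡ 2 (mod 13).
Step 5: correct position 4: c_4 = r_4 − e = 10 − 2 ≡ 8 (mod 13). Hence c = [12, 2, 9, 8, 11].
  Check: interpolating c through the α_i gives m(x) = 5 + 2·x (degree < 2) with m(α_i) = c_i for every i, so c is indeed a codeword.


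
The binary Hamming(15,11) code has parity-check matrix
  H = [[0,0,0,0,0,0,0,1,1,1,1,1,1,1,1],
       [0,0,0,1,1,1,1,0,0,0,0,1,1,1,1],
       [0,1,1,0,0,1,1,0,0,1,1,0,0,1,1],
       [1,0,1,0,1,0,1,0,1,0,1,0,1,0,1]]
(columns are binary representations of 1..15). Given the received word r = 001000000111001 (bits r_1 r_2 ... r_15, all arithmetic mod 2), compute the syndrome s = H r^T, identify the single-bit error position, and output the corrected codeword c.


s = (0, 0, 0, 1)^T, error position = 1, corrected codeword c = 101000000111001

Compute s = H r^T mod 2 one row at a time:
  s_1 = 0 + 0 + 1 + 1 + 1 + 0 + 0 + 1 = 4 ≡ 0 (mod 2).
  s_2 = 0 + 0 + 0 + 0 + 1 + 0 + 0 + 1 = 2 ≡ 0 (mod 2).
  s_3 = 0 + 1 + 0 + 0 + 1 + 1 + 0 + 1 = 4 ≡ 0 (mod 2).
  s_4 = 0 + 1 + 0 + 0 + 0 + 1 + 0 + 1 = 3 ≡ 1 (mod 2).
s = (0, 0, 0, 1)^T — this equals column 1 of H (binary 0001), so error is at position 1.
Correct: flip bit 1 of r = 001000000111001 to get c = 101000000111001.


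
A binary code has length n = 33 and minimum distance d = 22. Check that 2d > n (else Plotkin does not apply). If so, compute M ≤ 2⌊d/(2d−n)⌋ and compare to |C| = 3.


Plotkin bound M ≤ 4; given |C| = 3 ≤ bound (satisfied).

Check applicability: 2d = 44, n = 33.
2d − n = 11 > 0, so Plotkin applies.
Compute d/(2d−n) = 22/11 ≈ 2.0000.
⌊d/(2d−n)⌋ = 2.
Plotkin bound: M ≤ 2·2 = 4.
Given |C| = 3, check: satisfied.
This |C| is below the Plotkin bound.


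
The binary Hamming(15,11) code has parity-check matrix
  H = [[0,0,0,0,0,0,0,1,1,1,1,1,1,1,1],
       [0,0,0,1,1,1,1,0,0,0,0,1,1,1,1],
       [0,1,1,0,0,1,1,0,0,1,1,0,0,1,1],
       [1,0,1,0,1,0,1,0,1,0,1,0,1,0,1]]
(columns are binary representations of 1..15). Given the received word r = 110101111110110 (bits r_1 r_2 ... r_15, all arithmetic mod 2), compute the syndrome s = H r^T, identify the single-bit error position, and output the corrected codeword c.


s = (0, 1, 0, 1)^T, error position = 5, corrected codeword c = 110111111110110

Compute s = H r^T mod 2 one row at a time:
  s_1 = 1 + 1 + 1 + 1 + 0 + 1 + 1 + 0 = 6 ≡ 0 (mod 2).
  s_2 = 1 + 0 + 1 + 1 + 0 + 1 + 1 + 0 = 5 ≡ 1 (mod 2).
  s_3 = 1 + 0 + 1 + 1 + 1 + 1 + 1 + 0 = 6 ≡ 0 (mod 2).
  s_4 = 1 + 0 + 0 + 1 + 1 + 1 + 1 + 0 = 5 ≡ 1 (mod 2).
s = (0, 1, 0, 1)^T — this equals column 5 of H (binary 0101), so error is at position 5.
Correct: flip bit 5 of r = 110101111110110 to get c = 110111111110110.


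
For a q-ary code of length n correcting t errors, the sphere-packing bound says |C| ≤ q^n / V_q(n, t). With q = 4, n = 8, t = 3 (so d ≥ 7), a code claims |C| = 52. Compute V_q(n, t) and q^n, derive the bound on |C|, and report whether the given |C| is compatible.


V_q(n, t) = 1789, q^n = 65536, Hamming bound = 36, |C| = 52 > bound (violated).

Step 1: Compute V_q(n, t) = Σ_{j=0}^3 C(n, j) (q−1)^j.
  j = 0: C(8,0)·(3)^0 = 1·1 = 1.
  j = 1: C(8,1)·(3)^1 = 8·3 = 24.
  j = 2: C(8,2)·(3)^2 = 28·9 = 252.
  j = 3: C(8,3)·(3)^3 = 56·27 = 1512.
  V_q(n, t) = 1 + 24 + 252 + 1512 = 1789.
Step 2: q^n = 4^8 = 65536.
Step 3: Hamming bound ⌊q^n / V_q(n,t)⌋ = ⌊65536/1789⌋ = 36.
Step 4: Compare |C| = 52 to 36: violated.
The claimed |C| lies above the Hamming bound, so no 4-ary code of length 8 with d ≥ 7 can have 52 codewords.


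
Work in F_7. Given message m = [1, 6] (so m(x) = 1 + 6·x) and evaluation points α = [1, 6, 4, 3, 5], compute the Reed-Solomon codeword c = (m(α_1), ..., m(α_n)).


c = [0, 2, 4, 5, 3]

Message polynomial: m(x) = 1 + 6·x (mod 7).
For each evaluation point α_i, compute m(α_i) mod 7:
  α_1 = 1: Horner steps 6 → 0, so m(1) = 0.
  α_2 = 6: Horner steps 6 → 2, so m(6) = 2.
  α_3 = 4: Horner steps 6 → 4, so m(4) = 4.
  α_4 = 3: Horner steps 6 → 5, so m(3) = 5.
  α_5 = 5: Horner steps 6 → 3, so m(5) = 3.
Codeword c = [0, 2, 4, 5, 3] ∈ F_7^5.


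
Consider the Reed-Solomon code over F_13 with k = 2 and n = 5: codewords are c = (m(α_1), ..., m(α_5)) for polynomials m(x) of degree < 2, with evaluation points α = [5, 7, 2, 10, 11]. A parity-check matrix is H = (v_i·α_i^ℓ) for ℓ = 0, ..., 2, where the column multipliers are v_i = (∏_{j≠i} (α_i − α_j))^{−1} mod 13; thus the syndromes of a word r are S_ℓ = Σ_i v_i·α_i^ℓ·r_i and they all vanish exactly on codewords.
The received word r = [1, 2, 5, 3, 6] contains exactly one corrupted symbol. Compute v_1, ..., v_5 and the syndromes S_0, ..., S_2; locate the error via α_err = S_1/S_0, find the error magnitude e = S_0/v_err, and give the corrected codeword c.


S = (7, 10, 5), error at position 2, error magnitude e = 8, c = [1, 7, 5, 3, 6].

Step 1: column multipliers v_i = (∏_{j≠i}(α_i − α_j))^{−1} mod 13.
  i = 1 (α = 5): (5−7)(5−2)(5−10)(5−11) = (−2)·3·(−5)·(−6) = −180 ≡ 2, so v_1 = 2^{−1} = 7 (mod 13).
  i = 2 (α = 7): (7−5)(7−2)(7−10)(7−11) = 2·5·(−3)·(−4) = 120 ≡ 3, so v_2 = 3^{−1} = 9 (mod 13).
  i = 3 (α = 2): (2−5)(2−7)(2−10)(2−11) = (−3)·(−5)·(−8)·(−9) = 1080 ≡ 1, so v_3 = 1^{−1} = 1 (mod 13).
  i = 4 (α = 10): (10−5)(10−7)(10−2)(10−11) = 5·3·8·(−1) = −120 ≡ 10, so v_4 = 10^{−1} = 4 (mod 13).
  i = 5 (α = 11): (11−5)(11−7)(11−2)(11−10) = 6·4·9·1 = 216 ≡ 8, so v_5 = 8^{−1} = 5 (mod 13).
  v = [7, 9, 1, 4, 5].
Step 2: syndromes of r = [1, 2, 5, 3, 6] (all sums mod 13).
  S_0 = Σ v_i r_i = 7·1 + 9·2 + 1·5 + 4·3 + 5·6 = 72 ≡ 7.
  S_1 = Σ v_i α_i r_i = 7·5·1 + 9·7·2 + 1·2·5 + 4·10·3 + 5·11·6 = 621 ≡ 10.
  α_i^2 mod 13 = [12, 10, 4, 9, 4].
  S_2 = Σ v_i α_i^2 r_i = 7·12·1 + 9·10·2 + 1·4·5 + 4·9·3 + 5·4·6 = 512 ≡ 5.
  S = (7, 10, 5) ≠ 0, so r is not a codeword (an error is present).
Step 3: locate the error. For a single error e at position i, S_ℓ = v_i·e·α_i^ℓ, so α_err = S_1/S_0.
  S_0^{−1} = 7^{−1} = 2 (mod 13), so α_err = 10·2 = 20 ≡ 7 = α_2. Error position i = 2.
  Consistency check: S_2/S_1 = 5·4 = 20 ≡ 7 = α_err ✓ (single-error assumption holds).
Step 4: error magnitude e = S_0/v_2 = S_0·∏_{j≠2}(α_2 − α_j) = 7·3 = 21 ≡ 8 (mod 13).
Step 5: correct position 2: c_2 = r_2 − e = 2 − 8 ≡ 7 (mod 13). Hence c = [1, 7, 5, 3, 6].
  Check: interpolating c through the α_i gives m(x) = 12 + 3·x (degree < 2) with m(α_i) = c_i for every i, so c is indeed a codeword.


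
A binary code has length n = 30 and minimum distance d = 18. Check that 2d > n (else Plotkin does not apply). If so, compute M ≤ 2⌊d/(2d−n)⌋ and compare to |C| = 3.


Plotkin bound M ≤ 6; given |C| = 3 ≤ bound (satisfied).

Check applicability: 2d = 36, n = 30.
2d − n = 6 > 0, so Plotkin applies.
Compute d/(2d−n) = 18/6 ≈ 3.0000.
⌊d/(2d−n)⌋ = 3.
Plotkin bound: M ≤ 2·3 = 6.
Given |C| = 3, check: satisfied.
This |C| is below the Plotkin bound.


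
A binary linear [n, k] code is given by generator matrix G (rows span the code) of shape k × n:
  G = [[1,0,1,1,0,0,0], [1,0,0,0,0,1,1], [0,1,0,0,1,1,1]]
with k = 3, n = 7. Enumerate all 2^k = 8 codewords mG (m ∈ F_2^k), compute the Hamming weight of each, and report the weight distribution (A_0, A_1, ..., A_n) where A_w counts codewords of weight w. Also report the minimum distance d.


Weight distribution: A_0 = 1, A_3 = 3, A_4 = 3, A_7 = 1. Minimum distance d = 3.

Enumerate all 2^3 = 8 messages m ∈ F_2^3.
For each, compute codeword c = mG in F_2^7, then tally its weight.
  m = 000 → c = 0000000, weight = 0.
  m = 100 → c = 1011000, weight = 3.
  m = 010 → c = 1000011, weight = 3.
  m = 110 → c = 0011011, weight = 4.
  m = 001 → c = 0100111, weight = 4.
  m = 101 → c = 1111111, weight = 7.
  m = 011 → c = 1100100, weight = 3.
  m = 111 → c = 0111100, weight = 4.
Tally weights:
  weight 0: 1 codewords.
  weight 3: 3 codewords.
  weight 4: 3 codewords.
  weight 7: 1 codewords.
Minimum distance d = smallest w > 0 with A_w > 0 = 3.
Sanity: Σ A_w = 8 = 2^3 = 8 ✓.


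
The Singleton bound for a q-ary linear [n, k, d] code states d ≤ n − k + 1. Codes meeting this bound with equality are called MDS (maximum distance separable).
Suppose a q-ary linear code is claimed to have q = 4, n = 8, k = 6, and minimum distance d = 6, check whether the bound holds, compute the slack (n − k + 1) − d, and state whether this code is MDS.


Singleton RHS = n − k + 1 = 3, slack = -3, bound violated (no such code; not MDS).

Singleton bound: d ≤ n − k + 1.
Here n = 8, k = 6, so n − k + 1 = 3.
Given d = 6, check d ≤ 3: NO.
Slack = (n − k + 1) − d = -3.
The slack is negative: d = 6 exceeds n − k + 1 = 3 by 3, so the Singleton bound is violated and no linear [8, 6, 6]_4 code can exist. In particular it is not MDS (MDS requires d = n − k + 1 exactly).
Description: the claimed parameters are [8, 6, 6]_4; such a code would be impossible (violates the Singleton bound).
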